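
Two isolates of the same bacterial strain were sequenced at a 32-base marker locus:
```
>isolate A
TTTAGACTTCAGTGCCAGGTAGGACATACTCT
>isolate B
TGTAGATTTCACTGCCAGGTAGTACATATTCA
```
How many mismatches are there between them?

6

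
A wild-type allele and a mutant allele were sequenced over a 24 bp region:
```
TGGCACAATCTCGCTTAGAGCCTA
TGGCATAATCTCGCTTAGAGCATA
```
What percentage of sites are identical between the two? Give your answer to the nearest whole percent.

Mismatches at positions 6, 22 (1-based): 2 of 24.
Identical positions: 22/24 = 91.67% → 92%.

92%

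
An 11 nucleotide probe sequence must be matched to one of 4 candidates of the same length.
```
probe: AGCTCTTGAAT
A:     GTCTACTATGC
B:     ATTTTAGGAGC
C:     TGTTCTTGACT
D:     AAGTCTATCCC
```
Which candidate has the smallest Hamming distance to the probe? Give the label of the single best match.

C

Hamming distances to probe — A: 8; B: 7; C: 3; D: 7.
Smallest is C with 3 mismatches.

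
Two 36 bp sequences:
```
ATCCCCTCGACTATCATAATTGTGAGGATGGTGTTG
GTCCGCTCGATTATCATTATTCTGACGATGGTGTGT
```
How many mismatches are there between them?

8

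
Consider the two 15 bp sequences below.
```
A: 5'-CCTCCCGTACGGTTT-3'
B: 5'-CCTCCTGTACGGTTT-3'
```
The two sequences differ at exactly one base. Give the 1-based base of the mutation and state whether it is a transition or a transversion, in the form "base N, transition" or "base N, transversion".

Base 6 changes C→T. C is a pyrimidine and T is a pyrimidine, so this is a transition.

base 6, transition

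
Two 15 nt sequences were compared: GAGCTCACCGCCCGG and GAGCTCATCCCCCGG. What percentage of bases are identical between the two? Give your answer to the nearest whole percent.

87%

Mismatches at positions 8, 10 (1-based): 2 of 15.
Identical positions: 13/15 = 86.67% → 87%.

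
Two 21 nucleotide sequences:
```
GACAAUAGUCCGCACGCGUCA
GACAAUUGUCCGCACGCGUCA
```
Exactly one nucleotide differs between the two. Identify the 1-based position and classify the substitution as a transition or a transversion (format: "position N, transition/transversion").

position 7, transversion

Position 7 changes A→U. A is a purine and U is a pyrimidine, so this is a transversion.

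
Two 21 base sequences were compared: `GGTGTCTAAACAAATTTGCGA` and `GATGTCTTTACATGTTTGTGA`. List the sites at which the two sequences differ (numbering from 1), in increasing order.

Differences at site 2 (G→A), site 8 (A→T), site 9 (A→T), site 13 (A→T), site 14 (A→G), site 19 (C→T).

2, 8, 9, 13, 14, 19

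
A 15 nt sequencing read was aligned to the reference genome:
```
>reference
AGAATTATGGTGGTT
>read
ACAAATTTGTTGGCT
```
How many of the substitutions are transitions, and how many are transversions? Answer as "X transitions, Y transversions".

1 transition, 4 transversions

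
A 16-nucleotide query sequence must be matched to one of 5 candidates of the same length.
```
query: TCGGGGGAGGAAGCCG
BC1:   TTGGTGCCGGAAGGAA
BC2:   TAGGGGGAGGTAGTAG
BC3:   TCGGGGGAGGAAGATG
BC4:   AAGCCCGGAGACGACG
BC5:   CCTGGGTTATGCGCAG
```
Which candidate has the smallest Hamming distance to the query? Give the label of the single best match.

BC1 differs at 7 bases; BC2 differs at 4 bases; BC3 differs at 2 bases; BC4 differs at 9 bases; BC5 differs at 9 bases. The closest is BC3.

BC3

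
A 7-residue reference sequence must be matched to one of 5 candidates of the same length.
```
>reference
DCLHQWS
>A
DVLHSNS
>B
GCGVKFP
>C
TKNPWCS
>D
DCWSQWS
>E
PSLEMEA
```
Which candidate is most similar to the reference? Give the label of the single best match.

D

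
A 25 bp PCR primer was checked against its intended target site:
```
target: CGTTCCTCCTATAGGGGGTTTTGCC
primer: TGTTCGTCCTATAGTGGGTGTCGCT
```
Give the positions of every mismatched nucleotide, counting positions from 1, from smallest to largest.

Scanning 1-based: 1: C/T; 6: C/G; 15: G/T; 20: T/G; 22: T/C; 25: C/T.

1, 6, 15, 20, 22, 25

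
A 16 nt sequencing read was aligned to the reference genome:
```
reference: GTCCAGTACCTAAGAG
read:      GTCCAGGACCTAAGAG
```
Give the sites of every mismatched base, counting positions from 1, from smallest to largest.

Scanning 1-based: 7: T/G.

7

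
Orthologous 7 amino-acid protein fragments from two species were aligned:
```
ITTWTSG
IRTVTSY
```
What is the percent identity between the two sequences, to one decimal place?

57.1%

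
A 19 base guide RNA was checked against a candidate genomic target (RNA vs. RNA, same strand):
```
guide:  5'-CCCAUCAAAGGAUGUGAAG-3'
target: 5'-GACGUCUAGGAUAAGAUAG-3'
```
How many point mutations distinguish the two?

12

Comparing position by position, 12 sites differ: 1 (C/G), 2 (C/A), 4 (A/G), 7 (A/U), 9 (A/G), 11 (G/A), 12 (A/U), 13 (U/A), 14 (G/A), 15 (U/G), 16 (G/A), 17 (A/U).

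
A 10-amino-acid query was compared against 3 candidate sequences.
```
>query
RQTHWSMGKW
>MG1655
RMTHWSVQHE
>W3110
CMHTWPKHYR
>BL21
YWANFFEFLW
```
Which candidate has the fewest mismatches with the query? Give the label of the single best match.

MG1655 differs at 5 positions; W3110 differs at 9 positions; BL21 differs at 9 positions. The closest is MG1655.

MG1655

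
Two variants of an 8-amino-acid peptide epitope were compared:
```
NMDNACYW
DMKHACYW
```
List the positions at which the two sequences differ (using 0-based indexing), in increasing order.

Differences at position 0 (N→D), position 2 (D→K), position 3 (N→H).

0, 2, 3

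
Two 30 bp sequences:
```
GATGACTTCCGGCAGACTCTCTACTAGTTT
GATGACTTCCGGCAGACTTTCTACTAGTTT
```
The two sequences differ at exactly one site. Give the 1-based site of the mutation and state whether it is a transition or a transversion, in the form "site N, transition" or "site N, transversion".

The sequences differ only at site 19: C→T (pyrimidine→pyrimidine), a transition.

site 19, transition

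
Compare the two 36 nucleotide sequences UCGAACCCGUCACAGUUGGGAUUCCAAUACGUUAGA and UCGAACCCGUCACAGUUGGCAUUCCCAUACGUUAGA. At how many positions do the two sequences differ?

The sequences differ at positions 20, 26 (1-based) — 2 in total.

2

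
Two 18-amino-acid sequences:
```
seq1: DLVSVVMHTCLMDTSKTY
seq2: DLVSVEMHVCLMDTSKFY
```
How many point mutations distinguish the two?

3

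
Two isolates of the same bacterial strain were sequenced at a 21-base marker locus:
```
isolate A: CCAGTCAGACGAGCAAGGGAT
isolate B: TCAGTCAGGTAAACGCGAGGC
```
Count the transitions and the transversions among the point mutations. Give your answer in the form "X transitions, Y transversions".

Transitions (purine↔purine or pyrimidine↔pyrimidine): 1 C→T, 9 A→G, 10 C→T, 11 G→A, 13 G→A, 15 A→G, 18 G→A, 20 A→G, 21 T→C.
Transversions (purine↔pyrimidine): 16 A→C.

9 transitions, 1 transversion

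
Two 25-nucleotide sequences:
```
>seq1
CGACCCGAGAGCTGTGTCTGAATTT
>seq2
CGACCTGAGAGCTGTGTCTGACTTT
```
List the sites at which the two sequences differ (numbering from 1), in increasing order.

6, 22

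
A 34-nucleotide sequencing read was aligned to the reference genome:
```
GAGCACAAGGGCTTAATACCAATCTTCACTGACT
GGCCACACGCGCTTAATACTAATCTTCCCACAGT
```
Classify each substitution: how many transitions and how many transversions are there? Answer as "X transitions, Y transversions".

Mismatches (1-based):
site 2: A→G (purine→purine, transition)
site 3: G→C (purine→pyrimidine, transversion)
site 8: A→C (purine→pyrimidine, transversion)
site 10: G→C (purine→pyrimidine, transversion)
site 20: C→T (pyrimidine→pyrimidine, transition)
site 28: A→C (purine→pyrimidine, transversion)
site 30: T→A (pyrimidine→purine, transversion)
site 31: G→C (purine→pyrimidine, transversion)
site 33: C→G (pyrimidine→purine, transversion)

2 transitions, 7 transversions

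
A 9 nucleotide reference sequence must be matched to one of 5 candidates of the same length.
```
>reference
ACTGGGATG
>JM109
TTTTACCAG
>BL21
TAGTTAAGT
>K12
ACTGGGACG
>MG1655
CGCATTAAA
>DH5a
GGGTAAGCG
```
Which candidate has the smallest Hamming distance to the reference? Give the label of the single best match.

K12

JM109 differs at 7 bases; BL21 differs at 8 bases; K12 differs at 1 base; MG1655 differs at 8 bases; DH5a differs at 8 bases. The closest is K12.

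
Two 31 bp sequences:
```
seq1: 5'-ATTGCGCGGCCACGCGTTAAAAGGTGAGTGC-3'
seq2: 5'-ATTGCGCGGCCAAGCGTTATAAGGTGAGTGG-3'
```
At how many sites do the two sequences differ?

3

Comparing position by position, 3 sites differ: 13 (C/A), 20 (A/T), 31 (C/G).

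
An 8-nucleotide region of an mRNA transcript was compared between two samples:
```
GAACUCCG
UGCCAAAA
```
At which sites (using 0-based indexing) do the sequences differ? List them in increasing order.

0, 1, 2, 4, 5, 6, 7

Differences at site 0 (G→U), site 1 (A→G), site 2 (A→C), site 4 (U→A), site 5 (C→A), site 6 (C→A), site 7 (G→A).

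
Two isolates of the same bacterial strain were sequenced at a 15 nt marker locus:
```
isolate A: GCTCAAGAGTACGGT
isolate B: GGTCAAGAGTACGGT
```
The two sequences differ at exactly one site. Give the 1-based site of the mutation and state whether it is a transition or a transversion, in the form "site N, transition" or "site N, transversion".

site 2, transversion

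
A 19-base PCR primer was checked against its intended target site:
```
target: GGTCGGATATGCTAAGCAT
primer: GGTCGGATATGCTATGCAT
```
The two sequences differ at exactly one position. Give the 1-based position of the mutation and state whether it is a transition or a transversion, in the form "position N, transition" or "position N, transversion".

position 15, transversion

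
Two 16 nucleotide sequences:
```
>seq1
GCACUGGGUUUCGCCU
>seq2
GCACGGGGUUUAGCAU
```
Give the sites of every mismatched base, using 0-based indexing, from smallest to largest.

Scanning 0-based: 4: U/G; 11: C/A; 14: C/A.

4, 11, 14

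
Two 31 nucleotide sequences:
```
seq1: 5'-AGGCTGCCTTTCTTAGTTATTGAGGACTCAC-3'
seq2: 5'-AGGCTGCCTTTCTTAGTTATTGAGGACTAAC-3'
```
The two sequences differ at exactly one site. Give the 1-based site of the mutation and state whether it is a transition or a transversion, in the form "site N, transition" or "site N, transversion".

site 29, transversion

The sequences differ only at site 29: C→A (pyrimidine→purine), a transversion.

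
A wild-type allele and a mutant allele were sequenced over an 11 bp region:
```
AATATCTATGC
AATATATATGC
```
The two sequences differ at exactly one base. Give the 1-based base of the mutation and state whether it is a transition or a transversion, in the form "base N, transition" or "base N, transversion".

base 6, transversion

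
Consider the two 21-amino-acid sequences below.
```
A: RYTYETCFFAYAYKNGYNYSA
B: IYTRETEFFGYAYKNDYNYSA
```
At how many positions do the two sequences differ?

5

Mismatches (1-based): position 1: R→I; position 4: Y→R; position 7: C→E; position 10: A→G; position 16: G→D.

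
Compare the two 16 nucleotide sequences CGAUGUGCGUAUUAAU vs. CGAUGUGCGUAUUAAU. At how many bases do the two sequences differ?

0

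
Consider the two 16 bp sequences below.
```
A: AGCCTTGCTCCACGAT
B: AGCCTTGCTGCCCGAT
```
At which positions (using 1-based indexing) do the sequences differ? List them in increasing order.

Scanning 1-based: 10: C/G; 12: A/C.

10, 12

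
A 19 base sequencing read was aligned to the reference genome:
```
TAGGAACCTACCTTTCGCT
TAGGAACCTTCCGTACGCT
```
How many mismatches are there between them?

Comparing position by position, 3 bases differ: 10 (A/T), 13 (T/G), 15 (T/A).

3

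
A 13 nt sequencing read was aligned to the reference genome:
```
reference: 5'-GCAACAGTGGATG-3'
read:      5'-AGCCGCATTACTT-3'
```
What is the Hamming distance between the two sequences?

11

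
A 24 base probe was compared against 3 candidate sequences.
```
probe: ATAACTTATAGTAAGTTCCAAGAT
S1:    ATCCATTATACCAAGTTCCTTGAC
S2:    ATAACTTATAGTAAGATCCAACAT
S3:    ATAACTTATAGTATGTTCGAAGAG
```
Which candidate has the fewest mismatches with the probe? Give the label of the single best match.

S2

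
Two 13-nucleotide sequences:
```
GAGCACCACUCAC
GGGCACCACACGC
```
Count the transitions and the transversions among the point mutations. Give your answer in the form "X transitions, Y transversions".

Mismatches (1-based):
site 2: A→G (purine→purine, transition)
site 10: U→A (pyrimidine→purine, transversion)
site 12: A→G (purine→purine, transition)

2 transitions, 1 transversion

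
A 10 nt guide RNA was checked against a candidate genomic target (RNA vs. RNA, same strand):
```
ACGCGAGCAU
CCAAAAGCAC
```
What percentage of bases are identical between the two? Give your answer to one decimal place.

Mismatches at positions 1, 3, 4, 5, 10 (1-based): 5 of 10.
Identical positions: 5/10 = 50% → 50.0%.

50.0%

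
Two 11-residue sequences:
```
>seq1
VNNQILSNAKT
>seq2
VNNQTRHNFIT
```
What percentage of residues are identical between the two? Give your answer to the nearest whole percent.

5 positions differ (5, 6, 7, 9, 10), so 6 of 11 match: 6/11 = 54.55%.

55%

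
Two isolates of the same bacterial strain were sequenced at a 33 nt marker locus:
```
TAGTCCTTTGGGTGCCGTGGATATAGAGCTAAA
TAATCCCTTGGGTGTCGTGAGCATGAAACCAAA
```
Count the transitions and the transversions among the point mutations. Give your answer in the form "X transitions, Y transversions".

10 transitions, 0 transversions

Transitions (purine↔purine or pyrimidine↔pyrimidine): 3 G→A, 7 T→C, 15 C→T, 20 G→A, 21 A→G, 22 T→C, 25 A→G, 26 G→A, 28 G→A, 30 T→C.
Transversions (purine↔pyrimidine): none.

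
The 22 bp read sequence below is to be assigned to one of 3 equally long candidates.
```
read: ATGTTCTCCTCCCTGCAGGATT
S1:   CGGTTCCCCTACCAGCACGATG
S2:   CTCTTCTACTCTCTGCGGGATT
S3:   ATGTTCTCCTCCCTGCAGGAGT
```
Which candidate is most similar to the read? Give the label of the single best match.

S1 differs at 7 bases; S2 differs at 5 bases; S3 differs at 1 base. The closest is S3.

S3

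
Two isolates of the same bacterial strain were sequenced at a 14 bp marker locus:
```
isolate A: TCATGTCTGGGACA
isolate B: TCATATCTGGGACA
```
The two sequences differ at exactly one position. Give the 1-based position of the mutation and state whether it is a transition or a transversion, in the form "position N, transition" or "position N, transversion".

position 5, transition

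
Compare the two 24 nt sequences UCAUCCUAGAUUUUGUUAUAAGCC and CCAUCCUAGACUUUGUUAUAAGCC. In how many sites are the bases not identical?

2

Comparing position by position, 2 sites differ: 1 (U/C), 11 (U/C).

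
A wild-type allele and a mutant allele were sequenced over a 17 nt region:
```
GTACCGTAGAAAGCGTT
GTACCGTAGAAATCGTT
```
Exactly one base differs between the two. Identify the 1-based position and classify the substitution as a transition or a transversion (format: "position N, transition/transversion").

position 13, transversion

The sequences differ only at position 13: G→T (purine→pyrimidine), a transversion.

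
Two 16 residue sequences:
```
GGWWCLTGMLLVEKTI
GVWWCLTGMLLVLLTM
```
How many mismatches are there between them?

The sequences differ at positions 2, 13, 14, 16 (1-based) — 4 in total.

4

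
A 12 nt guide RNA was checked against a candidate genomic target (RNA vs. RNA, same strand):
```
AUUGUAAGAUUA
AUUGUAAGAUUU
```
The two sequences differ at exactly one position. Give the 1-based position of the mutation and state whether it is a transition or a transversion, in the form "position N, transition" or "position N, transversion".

position 12, transversion

Position 12 changes A→U. A is a purine and U is a pyrimidine, so this is a transversion.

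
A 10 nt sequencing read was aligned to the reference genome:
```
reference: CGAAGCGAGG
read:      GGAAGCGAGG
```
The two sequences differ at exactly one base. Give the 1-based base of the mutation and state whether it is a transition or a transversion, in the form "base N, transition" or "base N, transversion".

base 1, transversion

The sequences differ only at base 1: C→G (pyrimidine→purine), a transversion.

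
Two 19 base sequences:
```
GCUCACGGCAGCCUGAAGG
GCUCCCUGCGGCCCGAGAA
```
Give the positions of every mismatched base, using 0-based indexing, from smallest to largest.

4, 6, 9, 13, 16, 17, 18

Differences at position 4 (A→C), position 6 (G→U), position 9 (A→G), position 13 (U→C), position 16 (A→G), position 17 (G→A), position 18 (G→A).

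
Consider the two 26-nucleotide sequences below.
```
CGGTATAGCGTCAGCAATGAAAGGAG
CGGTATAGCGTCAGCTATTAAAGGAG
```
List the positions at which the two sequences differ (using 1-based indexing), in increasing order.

16, 19

Scanning 1-based: 16: A/T; 19: G/T.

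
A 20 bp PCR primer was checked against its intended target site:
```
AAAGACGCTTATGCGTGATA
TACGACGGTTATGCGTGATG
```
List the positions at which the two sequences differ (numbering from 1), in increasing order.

1, 3, 8, 20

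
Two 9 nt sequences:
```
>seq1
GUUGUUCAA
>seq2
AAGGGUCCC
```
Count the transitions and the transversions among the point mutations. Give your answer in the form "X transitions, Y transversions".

1 transition, 5 transversions

Transitions (purine↔purine or pyrimidine↔pyrimidine): 1 G→A.
Transversions (purine↔pyrimidine): 2 U→A, 3 U→G, 5 U→G, 8 A→C, 9 A→C.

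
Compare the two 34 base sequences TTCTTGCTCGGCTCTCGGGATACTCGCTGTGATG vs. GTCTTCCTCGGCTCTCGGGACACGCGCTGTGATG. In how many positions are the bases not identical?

4

The sequences differ at positions 1, 6, 21, 24 (1-based) — 4 in total.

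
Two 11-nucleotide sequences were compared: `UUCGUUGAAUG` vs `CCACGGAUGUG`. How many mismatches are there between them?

9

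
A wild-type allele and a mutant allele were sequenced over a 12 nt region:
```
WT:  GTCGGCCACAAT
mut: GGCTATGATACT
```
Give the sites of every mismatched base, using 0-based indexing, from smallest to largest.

Scanning 0-based: 1: T/G; 3: G/T; 4: G/A; 5: C/T; 6: C/G; 8: C/T; 10: A/C.

1, 3, 4, 5, 6, 8, 10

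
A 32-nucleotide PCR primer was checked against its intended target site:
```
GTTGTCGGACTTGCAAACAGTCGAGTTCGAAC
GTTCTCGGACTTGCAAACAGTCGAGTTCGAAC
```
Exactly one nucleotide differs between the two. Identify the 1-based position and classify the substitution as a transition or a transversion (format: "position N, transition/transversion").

Position 4 changes G→C. G is a purine and C is a pyrimidine, so this is a transversion.

position 4, transversion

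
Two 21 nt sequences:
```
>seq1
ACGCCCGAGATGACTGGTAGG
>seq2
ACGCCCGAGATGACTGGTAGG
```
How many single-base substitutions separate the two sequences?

0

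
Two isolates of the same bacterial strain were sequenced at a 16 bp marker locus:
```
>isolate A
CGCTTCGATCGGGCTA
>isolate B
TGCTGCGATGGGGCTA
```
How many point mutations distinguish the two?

3

The sequences differ at sites 1, 5, 10 (1-based) — 3 in total.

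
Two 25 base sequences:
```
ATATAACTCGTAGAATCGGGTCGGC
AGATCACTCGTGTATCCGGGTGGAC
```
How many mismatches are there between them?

8

Comparing position by position, 8 positions differ: 2 (T/G), 5 (A/C), 12 (A/G), 13 (G/T), 15 (A/T), 16 (T/C), 22 (C/G), 24 (G/A).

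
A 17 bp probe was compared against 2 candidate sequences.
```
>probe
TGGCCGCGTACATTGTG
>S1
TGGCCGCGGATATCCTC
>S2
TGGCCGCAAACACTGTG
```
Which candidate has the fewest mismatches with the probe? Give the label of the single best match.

S2

S1 differs at 5 bases; S2 differs at 3 bases. The closest is S2.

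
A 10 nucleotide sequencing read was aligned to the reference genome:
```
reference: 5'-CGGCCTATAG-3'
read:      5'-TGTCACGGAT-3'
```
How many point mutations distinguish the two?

7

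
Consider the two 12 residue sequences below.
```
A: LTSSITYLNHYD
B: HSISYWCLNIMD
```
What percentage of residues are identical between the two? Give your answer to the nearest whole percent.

8 positions differ (1, 2, 3, 5, 6, 7, 10, 11), so 4 of 12 match: 4/12 = 33.33%.

33%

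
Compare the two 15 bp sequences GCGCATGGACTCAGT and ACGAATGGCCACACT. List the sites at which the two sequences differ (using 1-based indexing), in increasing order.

Scanning 1-based: 1: G/A; 4: C/A; 9: A/C; 11: T/A; 14: G/C.

1, 4, 9, 11, 14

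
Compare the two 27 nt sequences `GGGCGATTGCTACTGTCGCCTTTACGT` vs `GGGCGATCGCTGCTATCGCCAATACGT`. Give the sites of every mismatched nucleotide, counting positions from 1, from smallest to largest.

8, 12, 15, 21, 22

Differences at site 8 (T→C), site 12 (A→G), site 15 (G→A), site 21 (T→A), site 22 (T→A).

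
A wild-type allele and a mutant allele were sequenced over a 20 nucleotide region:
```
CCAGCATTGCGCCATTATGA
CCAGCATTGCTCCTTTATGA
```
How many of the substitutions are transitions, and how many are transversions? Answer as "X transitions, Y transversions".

0 transitions, 2 transversions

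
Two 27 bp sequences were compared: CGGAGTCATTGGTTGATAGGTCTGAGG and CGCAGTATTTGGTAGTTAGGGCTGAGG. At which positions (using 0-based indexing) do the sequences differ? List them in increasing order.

Differences at position 2 (G→C), position 6 (C→A), position 7 (A→T), position 13 (T→A), position 15 (A→T), position 20 (T→G).

2, 6, 7, 13, 15, 20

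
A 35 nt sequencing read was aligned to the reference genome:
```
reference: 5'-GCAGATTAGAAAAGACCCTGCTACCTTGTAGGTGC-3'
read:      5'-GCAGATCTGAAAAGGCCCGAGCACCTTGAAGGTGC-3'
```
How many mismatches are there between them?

8

Comparing position by position, 8 sites differ: 7 (T/C), 8 (A/T), 15 (A/G), 19 (T/G), 20 (G/A), 21 (C/G), 22 (T/C), 29 (T/A).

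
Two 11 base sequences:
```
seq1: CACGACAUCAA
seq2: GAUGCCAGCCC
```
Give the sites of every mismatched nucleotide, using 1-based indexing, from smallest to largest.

1, 3, 5, 8, 10, 11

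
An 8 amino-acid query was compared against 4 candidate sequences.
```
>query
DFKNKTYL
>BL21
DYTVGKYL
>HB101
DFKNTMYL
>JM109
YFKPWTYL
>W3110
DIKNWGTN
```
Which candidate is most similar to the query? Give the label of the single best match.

Hamming distances to query — BL21: 5; HB101: 2; JM109: 3; W3110: 5.
Smallest is HB101 with 2 mismatches.

HB101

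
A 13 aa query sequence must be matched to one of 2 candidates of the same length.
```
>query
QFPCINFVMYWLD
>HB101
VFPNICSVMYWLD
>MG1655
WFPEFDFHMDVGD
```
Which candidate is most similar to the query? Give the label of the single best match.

HB101

Hamming distances to query — HB101: 4; MG1655: 8.
Smallest is HB101 with 4 mismatches.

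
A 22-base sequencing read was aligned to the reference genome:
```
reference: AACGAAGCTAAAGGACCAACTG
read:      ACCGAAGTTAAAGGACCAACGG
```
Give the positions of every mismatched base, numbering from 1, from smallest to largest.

Differences at position 2 (A→C), position 8 (C→T), position 21 (T→G).

2, 8, 21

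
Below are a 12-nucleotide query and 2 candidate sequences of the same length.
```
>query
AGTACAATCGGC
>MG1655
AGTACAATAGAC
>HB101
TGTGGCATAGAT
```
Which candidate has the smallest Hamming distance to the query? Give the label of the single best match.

Hamming distances to query — MG1655: 2; HB101: 7.
Smallest is MG1655 with 2 mismatches.

MG1655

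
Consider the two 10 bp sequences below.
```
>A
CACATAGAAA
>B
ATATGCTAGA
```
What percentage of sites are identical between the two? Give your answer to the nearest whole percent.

20%

8 positions differ (1, 2, 3, 4, 5, 6, 7, 9), so 2 of 10 match: 2/10 = 20%.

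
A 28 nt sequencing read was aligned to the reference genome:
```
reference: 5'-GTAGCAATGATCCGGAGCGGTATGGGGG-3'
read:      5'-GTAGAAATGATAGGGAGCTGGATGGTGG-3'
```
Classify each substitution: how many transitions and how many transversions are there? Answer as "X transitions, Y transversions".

0 transitions, 6 transversions

Transitions (purine↔purine or pyrimidine↔pyrimidine): none.
Transversions (purine↔pyrimidine): 5 C→A, 12 C→A, 13 C→G, 19 G→T, 21 T→G, 26 G→T.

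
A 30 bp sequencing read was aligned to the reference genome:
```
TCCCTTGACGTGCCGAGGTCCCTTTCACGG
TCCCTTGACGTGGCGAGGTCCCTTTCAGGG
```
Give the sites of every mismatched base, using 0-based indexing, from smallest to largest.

12, 27

Differences at site 12 (C→G), site 27 (C→G).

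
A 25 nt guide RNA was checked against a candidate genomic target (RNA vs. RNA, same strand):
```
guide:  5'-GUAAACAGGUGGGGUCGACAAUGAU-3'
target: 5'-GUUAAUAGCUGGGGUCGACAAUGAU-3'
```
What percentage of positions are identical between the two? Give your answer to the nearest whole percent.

88%

Mismatches at positions 3, 6, 9 (1-based): 3 of 25.
Identical positions: 22/25 = 88% → 88%.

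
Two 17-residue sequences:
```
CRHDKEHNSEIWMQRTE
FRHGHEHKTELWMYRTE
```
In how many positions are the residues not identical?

The sequences differ at positions 1, 4, 5, 8, 9, 11, 14 (1-based) — 7 in total.

7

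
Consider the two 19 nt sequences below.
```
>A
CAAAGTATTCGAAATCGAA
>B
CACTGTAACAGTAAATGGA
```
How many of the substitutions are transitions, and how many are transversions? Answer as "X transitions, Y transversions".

3 transitions, 6 transversions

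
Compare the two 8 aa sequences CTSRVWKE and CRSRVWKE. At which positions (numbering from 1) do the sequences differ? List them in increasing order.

2

Differences at position 2 (T→R).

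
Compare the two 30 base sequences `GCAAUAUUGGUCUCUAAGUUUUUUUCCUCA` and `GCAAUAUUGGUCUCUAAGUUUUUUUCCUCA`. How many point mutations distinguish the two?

0

No positions differ; the sequences are identical.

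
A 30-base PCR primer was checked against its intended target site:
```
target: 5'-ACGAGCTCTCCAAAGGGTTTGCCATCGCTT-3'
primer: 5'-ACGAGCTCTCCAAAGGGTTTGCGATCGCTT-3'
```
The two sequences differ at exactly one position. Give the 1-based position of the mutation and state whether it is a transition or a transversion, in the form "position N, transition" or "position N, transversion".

position 23, transversion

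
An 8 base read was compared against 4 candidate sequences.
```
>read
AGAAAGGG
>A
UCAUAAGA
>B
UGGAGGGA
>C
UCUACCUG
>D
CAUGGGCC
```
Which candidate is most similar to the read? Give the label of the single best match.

Hamming distances to read — A: 5; B: 4; C: 6; D: 7.
Smallest is B with 4 mismatches.

B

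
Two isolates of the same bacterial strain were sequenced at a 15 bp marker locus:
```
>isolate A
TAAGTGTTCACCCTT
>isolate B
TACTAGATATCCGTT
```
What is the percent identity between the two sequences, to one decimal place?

Mismatches at positions 3, 4, 5, 7, 9, 10, 13 (1-based): 7 of 15.
Identical positions: 8/15 = 53.33% → 53.3%.

53.3%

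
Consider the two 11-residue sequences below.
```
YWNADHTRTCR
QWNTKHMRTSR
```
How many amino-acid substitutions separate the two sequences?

5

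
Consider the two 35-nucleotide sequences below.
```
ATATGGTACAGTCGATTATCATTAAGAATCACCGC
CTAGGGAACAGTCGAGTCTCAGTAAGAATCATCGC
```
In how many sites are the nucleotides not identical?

Comparing position by position, 7 sites differ: 1 (A/C), 4 (T/G), 7 (T/A), 16 (T/G), 18 (A/C), 22 (T/G), 32 (C/T).

7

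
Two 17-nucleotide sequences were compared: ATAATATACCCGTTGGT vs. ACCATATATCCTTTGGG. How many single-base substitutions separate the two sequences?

5

Mismatches (1-based): base 2: T→C; base 3: A→C; base 9: C→T; base 12: G→T; base 17: T→G.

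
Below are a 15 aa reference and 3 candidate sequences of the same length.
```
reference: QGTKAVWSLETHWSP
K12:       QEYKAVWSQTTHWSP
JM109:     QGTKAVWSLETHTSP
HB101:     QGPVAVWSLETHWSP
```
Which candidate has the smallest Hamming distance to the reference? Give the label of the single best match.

K12 differs at 4 positions; JM109 differs at 1 position; HB101 differs at 2 positions. The closest is JM109.

JM109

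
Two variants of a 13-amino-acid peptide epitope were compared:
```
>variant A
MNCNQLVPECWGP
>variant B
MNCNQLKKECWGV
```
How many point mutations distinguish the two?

3

The sequences differ at residues 7, 8, 13 (1-based) — 3 in total.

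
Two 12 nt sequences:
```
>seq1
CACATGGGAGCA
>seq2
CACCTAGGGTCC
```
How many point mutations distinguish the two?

Mismatches (1-based): site 4: A→C; site 6: G→A; site 9: A→G; site 10: G→T; site 12: A→C.

5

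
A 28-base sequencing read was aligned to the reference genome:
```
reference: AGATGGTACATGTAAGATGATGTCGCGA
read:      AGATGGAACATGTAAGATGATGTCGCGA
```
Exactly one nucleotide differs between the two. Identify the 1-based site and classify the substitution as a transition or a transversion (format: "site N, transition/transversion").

site 7, transversion

Site 7 changes T→A. T is a pyrimidine and A is a purine, so this is a transversion.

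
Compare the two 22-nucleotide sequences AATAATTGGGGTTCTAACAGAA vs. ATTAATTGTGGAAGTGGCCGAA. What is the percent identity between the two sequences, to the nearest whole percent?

Mismatches at positions 2, 9, 12, 13, 14, 16, 17, 19 (1-based): 8 of 22.
Identical positions: 14/22 = 63.64% → 64%.

64%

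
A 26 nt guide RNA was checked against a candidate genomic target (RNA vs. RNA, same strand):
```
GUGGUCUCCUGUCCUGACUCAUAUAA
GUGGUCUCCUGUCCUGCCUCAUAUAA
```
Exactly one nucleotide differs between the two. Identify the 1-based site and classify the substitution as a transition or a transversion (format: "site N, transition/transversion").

site 17, transversion

The sequences differ only at site 17: A→C (purine→pyrimidine), a transversion.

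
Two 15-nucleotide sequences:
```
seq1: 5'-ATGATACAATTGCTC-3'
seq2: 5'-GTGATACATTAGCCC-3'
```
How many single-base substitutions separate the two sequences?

4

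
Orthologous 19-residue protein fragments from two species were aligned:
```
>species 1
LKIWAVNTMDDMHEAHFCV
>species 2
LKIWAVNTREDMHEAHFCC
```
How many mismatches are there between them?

The sequences differ at residues 9, 10, 19 (1-based) — 3 in total.

3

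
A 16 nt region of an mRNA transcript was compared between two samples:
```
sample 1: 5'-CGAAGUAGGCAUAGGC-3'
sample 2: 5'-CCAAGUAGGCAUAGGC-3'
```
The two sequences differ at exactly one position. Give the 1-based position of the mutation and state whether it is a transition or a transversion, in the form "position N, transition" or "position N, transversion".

The sequences differ only at position 2: G→C (purine→pyrimidine), a transversion.

position 2, transversion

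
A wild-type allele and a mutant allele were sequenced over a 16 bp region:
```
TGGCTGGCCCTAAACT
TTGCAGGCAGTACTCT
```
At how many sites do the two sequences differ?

Comparing position by position, 6 sites differ: 2 (G/T), 5 (T/A), 9 (C/A), 10 (C/G), 13 (A/C), 14 (A/T).

6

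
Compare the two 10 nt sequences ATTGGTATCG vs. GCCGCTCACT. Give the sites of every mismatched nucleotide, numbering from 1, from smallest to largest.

1, 2, 3, 5, 7, 8, 10

Differences at site 1 (A→G), site 2 (T→C), site 3 (T→C), site 5 (G→C), site 7 (A→C), site 8 (T→A), site 10 (G→T).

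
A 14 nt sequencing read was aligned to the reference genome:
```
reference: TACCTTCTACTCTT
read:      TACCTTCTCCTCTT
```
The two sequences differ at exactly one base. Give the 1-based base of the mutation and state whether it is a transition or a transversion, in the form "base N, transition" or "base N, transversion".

base 9, transversion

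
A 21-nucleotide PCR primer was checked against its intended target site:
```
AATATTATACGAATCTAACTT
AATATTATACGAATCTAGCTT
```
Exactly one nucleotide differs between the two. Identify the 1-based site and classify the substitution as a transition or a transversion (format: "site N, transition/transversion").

site 18, transition

Site 18 changes A→G. A is a purine and G is a purine, so this is a transition.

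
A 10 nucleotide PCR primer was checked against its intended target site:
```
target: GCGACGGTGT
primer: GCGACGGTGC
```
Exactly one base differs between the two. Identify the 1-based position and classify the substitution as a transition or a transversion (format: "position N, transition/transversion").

position 10, transition

Position 10 changes T→C. T is a pyrimidine and C is a pyrimidine, so this is a transition.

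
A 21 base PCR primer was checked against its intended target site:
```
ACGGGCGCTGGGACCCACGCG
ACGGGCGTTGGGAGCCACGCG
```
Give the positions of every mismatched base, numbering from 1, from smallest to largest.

8, 14

Differences at position 8 (C→T), position 14 (C→G).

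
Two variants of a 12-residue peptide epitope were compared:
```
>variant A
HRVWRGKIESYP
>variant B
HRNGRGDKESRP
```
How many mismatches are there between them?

5

The sequences differ at residues 3, 4, 7, 8, 11 (1-based) — 5 in total.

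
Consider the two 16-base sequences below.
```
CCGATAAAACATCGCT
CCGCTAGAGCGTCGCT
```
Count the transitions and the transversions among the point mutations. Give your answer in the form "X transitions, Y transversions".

Mismatches (1-based):
site 4: A→C (purine→pyrimidine, transversion)
site 7: A→G (purine→purine, transition)
site 9: A→G (purine→purine, transition)
site 11: A→G (purine→purine, transition)

3 transitions, 1 transversion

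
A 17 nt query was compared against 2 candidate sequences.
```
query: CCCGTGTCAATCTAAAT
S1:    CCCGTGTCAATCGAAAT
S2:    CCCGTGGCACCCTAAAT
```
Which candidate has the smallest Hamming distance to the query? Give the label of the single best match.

Hamming distances to query — S1: 1; S2: 3.
Smallest is S1 with 1 mismatch.

S1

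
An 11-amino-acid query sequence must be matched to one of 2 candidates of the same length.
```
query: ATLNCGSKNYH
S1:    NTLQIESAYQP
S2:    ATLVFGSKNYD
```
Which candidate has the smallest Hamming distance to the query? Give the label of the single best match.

S2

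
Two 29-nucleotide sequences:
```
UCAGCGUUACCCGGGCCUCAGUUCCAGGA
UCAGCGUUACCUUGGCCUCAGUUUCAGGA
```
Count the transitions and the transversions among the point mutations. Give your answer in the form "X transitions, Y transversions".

Mismatches (1-based):
base 12: C→U (pyrimidine→pyrimidine, transition)
base 13: G→U (purine→pyrimidine, transversion)
base 24: C→U (pyrimidine→pyrimidine, transition)

2 transitions, 1 transversion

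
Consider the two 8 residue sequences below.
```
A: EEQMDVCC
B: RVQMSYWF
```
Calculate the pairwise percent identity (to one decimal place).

Mismatches at positions 1, 2, 5, 6, 7, 8 (1-based): 6 of 8.
Identical positions: 2/8 = 25% → 25.0%.

25.0%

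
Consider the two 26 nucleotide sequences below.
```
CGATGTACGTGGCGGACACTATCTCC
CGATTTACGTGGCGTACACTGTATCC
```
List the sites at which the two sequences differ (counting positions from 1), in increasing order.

Differences at site 5 (G→T), site 15 (G→T), site 21 (A→G), site 23 (C→A).

5, 15, 21, 23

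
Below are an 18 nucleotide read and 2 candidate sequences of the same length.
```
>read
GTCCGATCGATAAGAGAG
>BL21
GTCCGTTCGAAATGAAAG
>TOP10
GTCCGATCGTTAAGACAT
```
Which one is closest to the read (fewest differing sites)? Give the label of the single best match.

Hamming distances to read — BL21: 4; TOP10: 3.
Smallest is TOP10 with 3 mismatches.

TOP10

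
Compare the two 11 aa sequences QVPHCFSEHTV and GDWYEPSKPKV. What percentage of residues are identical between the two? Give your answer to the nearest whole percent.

18%

Mismatches at positions 1, 2, 3, 4, 5, 6, 8, 9, 10 (1-based): 9 of 11.
Identical positions: 2/11 = 18.18% → 18%.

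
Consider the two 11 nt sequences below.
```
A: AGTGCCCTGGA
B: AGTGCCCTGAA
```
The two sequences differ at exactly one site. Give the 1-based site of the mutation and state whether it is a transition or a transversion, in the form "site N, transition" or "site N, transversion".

site 10, transition

Site 10 changes G→A. G is a purine and A is a purine, so this is a transition.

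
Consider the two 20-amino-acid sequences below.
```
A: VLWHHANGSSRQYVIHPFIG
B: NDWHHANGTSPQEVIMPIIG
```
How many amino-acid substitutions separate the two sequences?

7

The sequences differ at positions 1, 2, 9, 11, 13, 16, 18 (1-based) — 7 in total.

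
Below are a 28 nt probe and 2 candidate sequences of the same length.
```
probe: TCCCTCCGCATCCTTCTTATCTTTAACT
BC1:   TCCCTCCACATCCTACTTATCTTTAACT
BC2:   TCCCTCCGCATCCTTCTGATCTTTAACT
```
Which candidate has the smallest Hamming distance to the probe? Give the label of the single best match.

Hamming distances to probe — BC1: 2; BC2: 1.
Smallest is BC2 with 1 mismatch.

BC2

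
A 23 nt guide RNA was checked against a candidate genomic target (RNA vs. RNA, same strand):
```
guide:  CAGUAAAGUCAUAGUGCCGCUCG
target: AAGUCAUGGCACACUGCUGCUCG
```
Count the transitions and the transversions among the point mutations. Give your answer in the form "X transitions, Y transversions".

2 transitions, 5 transversions

Mismatches (1-based):
site 1: C→A (pyrimidine→purine, transversion)
site 5: A→C (purine→pyrimidine, transversion)
site 7: A→U (purine→pyrimidine, transversion)
site 9: U→G (pyrimidine→purine, transversion)
site 12: U→C (pyrimidine→pyrimidine, transition)
site 14: G→C (purine→pyrimidine, transversion)
site 18: C→U (pyrimidine→pyrimidine, transition)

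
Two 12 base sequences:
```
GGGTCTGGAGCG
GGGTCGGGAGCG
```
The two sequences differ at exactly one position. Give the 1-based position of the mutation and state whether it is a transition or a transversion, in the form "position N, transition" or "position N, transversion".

The sequences differ only at position 6: T→G (pyrimidine→purine), a transversion.

position 6, transversion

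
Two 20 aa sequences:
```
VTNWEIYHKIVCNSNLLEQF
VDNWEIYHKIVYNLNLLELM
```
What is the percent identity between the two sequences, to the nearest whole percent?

Mismatches at positions 2, 12, 14, 19, 20 (1-based): 5 of 20.
Identical positions: 15/20 = 75% → 75%.

75%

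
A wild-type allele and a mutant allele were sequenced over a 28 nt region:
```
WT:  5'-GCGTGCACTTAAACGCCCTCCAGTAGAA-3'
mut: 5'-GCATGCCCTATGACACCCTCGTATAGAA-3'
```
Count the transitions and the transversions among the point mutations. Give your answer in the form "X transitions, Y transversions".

4 transitions, 5 transversions

Mismatches (1-based):
site 3: G→A (purine→purine, transition)
site 7: A→C (purine→pyrimidine, transversion)
site 10: T→A (pyrimidine→purine, transversion)
site 11: A→T (purine→pyrimidine, transversion)
site 12: A→G (purine→purine, transition)
site 15: G→A (purine→purine, transition)
site 21: C→G (pyrimidine→purine, transversion)
site 22: A→T (purine→pyrimidine, transversion)
site 23: G→A (purine→purine, transition)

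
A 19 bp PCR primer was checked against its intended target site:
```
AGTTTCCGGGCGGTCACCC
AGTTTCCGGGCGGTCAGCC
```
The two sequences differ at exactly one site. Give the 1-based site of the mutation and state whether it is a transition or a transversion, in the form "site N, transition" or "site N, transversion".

site 17, transversion

Site 17 changes C→G. C is a pyrimidine and G is a purine, so this is a transversion.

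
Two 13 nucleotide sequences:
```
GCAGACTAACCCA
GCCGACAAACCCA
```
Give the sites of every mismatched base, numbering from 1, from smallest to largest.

Differences at site 3 (A→C), site 7 (T→A).

3, 7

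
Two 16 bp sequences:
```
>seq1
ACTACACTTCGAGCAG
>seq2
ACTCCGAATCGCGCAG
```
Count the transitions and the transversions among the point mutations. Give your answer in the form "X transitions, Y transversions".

Mismatches (1-based):
position 4: A→C (purine→pyrimidine, transversion)
position 6: A→G (purine→purine, transition)
position 7: C→A (pyrimidine→purine, transversion)
position 8: T→A (pyrimidine→purine, transversion)
position 12: A→C (purine→pyrimidine, transversion)

1 transition, 4 transversions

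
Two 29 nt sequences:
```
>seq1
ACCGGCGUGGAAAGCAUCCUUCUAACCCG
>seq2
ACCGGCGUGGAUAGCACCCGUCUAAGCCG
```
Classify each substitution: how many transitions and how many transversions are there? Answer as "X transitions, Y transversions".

1 transition, 3 transversions

Transitions (purine↔purine or pyrimidine↔pyrimidine): 17 U→C.
Transversions (purine↔pyrimidine): 12 A→U, 20 U→G, 26 C→G.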